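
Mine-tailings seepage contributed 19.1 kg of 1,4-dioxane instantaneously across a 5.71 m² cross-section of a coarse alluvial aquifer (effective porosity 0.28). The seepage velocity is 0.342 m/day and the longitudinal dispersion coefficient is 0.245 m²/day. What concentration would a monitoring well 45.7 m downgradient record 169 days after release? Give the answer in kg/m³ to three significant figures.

For an instantaneous plane source, C(x,t) = M/(n_e·A·√(4πDt)) · exp(−(x−vt)²/(4Dt)), with n_e·A the pore (flow) area.
Plume center vt = 0.342 × 169 = 57.798 m, so the well at 45.7 m is 12.098 m upgradient of the peak.
√(4πDt) = 22.81 m, giving peak height M/(n_e·A·√(4πDt)) = 19.1/(0.28 × 5.71 × 22.81) = 0.5237 kg/m³.
(x−vt)²/(4Dt) = (-12.098)²/(4 × 0.245 × 169) = 0.8837; exp(−0.8837) = 0.4133.
C = 0.5237 × 0.4133 = 0.216 kg/m³.

0.216 kg/m³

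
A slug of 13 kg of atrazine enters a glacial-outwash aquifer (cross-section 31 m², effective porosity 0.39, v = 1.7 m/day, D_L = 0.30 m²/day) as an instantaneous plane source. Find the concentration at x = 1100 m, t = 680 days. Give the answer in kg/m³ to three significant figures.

0.000455 kg/m³

For an instantaneous plane source, C(x,t) = M/(n_e·A·√(4πDt)) · exp(−(x−vt)²/(4Dt)), with n_e·A the pore (flow) area.
Plume center vt = 1.7 × 680 = 1156 m, so the well at 1100 m is 56 m upgradient of the peak.
√(4πDt) = 50.63 m, giving peak height M/(n_e·A·√(4πDt)) = 13/(0.39 × 31 × 50.63) = 0.02124 kg/m³.
(x−vt)²/(4Dt) = (-56)²/(4 × 0.30 × 680) = 3.843; exp(−3.843) = 0.02143.
C = 0.02124 × 0.02143 = 0.000455 kg/m³.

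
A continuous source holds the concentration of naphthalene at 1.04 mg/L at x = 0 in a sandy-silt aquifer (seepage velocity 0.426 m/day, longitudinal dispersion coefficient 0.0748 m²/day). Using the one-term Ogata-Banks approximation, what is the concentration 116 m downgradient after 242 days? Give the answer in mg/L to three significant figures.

0.0166 mg/L

For a continuous step input, C/C₀ ≈ ½·erfc((x−vt)/(2√(Dt))).
vt = 0.426 × 242 = 103.092 m and 2√(Dt) = 2√(0.0748 × 242) = 8.509 m.
Argument (x−vt)/(2√(Dt)) = (116 − 103.092)/8.509 = 1.517; ½·erfc(1.517) = 0.01596.
C = 1.04 × 0.01596 = 0.0166 mg/L.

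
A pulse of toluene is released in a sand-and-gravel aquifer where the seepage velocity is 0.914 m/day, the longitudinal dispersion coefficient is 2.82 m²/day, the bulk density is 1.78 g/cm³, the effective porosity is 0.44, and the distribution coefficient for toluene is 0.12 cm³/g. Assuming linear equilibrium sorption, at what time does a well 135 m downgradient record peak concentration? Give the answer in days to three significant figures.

214 days

Retardation factor R = 1 + ρ_b·K_d/n = 1 + 1.78 × 0.12/0.44 = 1.485.
Sorption retards both mechanisms: v_R = v/R = 0.6155 m/day, D_R = D/R = 1.899 m²/day.
Peak time from v_R²t² + 2D_R t − x² = 0: t = (√(D_R² + v_R²x²) − D_R)/v_R².
√(D_R² + v_R²x²) = √(1.899² + 0.6155² × 135²) = 83.11; v_R² = 0.3788.
t = (83.11 − 1.899)/0.3788 = 214 days.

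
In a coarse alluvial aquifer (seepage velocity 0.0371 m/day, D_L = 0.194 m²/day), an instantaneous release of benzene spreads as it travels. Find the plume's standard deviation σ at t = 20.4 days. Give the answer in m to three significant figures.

2.81 m

Dispersive spreading gives a Gaussian with σ² = 2Dt; advection only shifts the center.
σ = √(2 × 0.194 × 20.4) = 2.81 m.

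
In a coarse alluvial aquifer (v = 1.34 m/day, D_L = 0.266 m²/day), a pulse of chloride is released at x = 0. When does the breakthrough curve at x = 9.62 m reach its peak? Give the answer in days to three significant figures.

For the 1D instantaneous-source solution, setting ∂C/∂t = 0 at fixed x gives v²t² + 2Dt − x² = 0, so t = (√(D² + v²x²) − D)/v².
√(D² + v²x²) = √(0.266² + 1.34² × 9.62²) = 12.89; v² = 1.7956.
t = (12.89 − 0.266)/1.7956 = 7.03 days (vs. the pure-advection estimate x/v = 7.18 d).

7.03 days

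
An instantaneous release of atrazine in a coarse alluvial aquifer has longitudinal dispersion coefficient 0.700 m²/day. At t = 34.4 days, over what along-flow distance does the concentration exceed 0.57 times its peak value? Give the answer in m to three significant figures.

14.7 m

The plume is Gaussian with σ = √(2Dt) = √(2 × 0.700 × 34.4) = 6.940 m.
C/C_peak = exp(−Δx²/(2σ²)) = 0.57 ⇒ Δx = σ·√(−2 ln 0.57) = 6.940 × 1.060 = 7.356 m.
Width = 2Δx = 14.7 m.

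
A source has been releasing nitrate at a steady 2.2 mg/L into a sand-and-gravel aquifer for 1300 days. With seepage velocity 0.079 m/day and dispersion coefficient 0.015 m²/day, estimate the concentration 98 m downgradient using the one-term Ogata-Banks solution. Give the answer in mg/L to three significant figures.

For a continuous step input, C/C₀ ≈ ½·erfc((x−vt)/(2√(Dt))).
vt = 0.079 × 1300 = 102.7 m and 2√(Dt) = 2√(0.015 × 1300) = 8.832 m.
Argument (x−vt)/(2√(Dt)) = (98 − 102.7)/8.832 = -0.5322; ½·erfc(-0.5322) = 0.7742.
C = 2.2 × 0.7742 = 1.70 mg/L.

1.70 mg/L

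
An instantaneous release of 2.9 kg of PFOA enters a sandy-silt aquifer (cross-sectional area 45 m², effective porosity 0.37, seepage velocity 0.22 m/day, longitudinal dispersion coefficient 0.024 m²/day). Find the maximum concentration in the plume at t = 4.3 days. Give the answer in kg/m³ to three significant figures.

0.153 kg/m³

The peak of an instantaneous 1D plume sits at x = vt; there the Gaussian factor is 1 and C_max = M/(n_e·A·√(4πDt)), where n_e·A is the pore area the mass is dissolved in.
√(4πDt) = √(4π × 0.024 × 4.3) = 1.139 m, so C_max = 2.9/(0.37 × 45 × 1.139) = 0.153 kg/m³.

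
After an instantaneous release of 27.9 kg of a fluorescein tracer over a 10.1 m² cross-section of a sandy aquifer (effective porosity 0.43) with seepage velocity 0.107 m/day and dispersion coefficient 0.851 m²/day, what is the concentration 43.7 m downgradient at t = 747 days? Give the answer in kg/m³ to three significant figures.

0.0429 kg/m³

For an instantaneous plane source, C(x,t) = M/(n_e·A·√(4πDt)) · exp(−(x−vt)²/(4Dt)), with n_e·A the pore (flow) area.
Plume center vt = 0.107 × 747 = 79.929 m, so the well at 43.7 m is 36.229 m upgradient of the peak.
√(4πDt) = 89.38 m, giving peak height M/(n_e·A·√(4πDt)) = 27.9/(0.43 × 10.1 × 89.38) = 0.07187 kg/m³.
(x−vt)²/(4Dt) = (-36.229)²/(4 × 0.851 × 747) = 0.5162; exp(−0.5162) = 0.5968.
C = 0.07187 × 0.5968 = 0.0429 kg/m³.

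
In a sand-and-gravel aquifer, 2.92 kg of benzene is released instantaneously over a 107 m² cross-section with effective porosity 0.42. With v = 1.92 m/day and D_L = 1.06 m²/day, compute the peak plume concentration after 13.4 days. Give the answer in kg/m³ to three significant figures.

The peak of an instantaneous 1D plume sits at x = vt; there the Gaussian factor is 1 and C_max = M/(n_e·A·√(4πDt)), where n_e·A is the pore area the mass is dissolved in.
√(4πDt) = √(4π × 1.06 × 13.4) = 13.36 m, so C_max = 2.92/(0.42 × 107 × 13.36) = 0.00486 kg/m³.

0.00486 kg/m³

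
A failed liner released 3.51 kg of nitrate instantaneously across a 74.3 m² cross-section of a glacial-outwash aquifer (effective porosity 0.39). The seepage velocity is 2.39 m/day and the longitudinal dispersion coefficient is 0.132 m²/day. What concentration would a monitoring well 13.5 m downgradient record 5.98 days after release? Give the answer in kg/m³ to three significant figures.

0.0315 kg/m³

For an instantaneous plane source, C(x,t) = M/(n_e·A·√(4πDt)) · exp(−(x−vt)²/(4Dt)), with n_e·A the pore (flow) area.
Plume center vt = 2.39 × 5.98 = 14.2922 m, so the well at 13.5 m is 0.7922 m upgradient of the peak.
√(4πDt) = 3.150 m, giving peak height M/(n_e·A·√(4πDt)) = 3.51/(0.39 × 74.3 × 3.150) = 0.03845 kg/m³.
(x−vt)²/(4Dt) = (-0.7922)²/(4 × 0.132 × 5.98) = 0.1988; exp(−0.1988) = 0.8197.
C = 0.03845 × 0.8197 = 0.0315 kg/m³.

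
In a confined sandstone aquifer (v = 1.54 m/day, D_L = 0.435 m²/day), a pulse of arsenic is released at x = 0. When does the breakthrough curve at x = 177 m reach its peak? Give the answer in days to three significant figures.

For the 1D instantaneous-source solution, setting ∂C/∂t = 0 at fixed x gives v²t² + 2Dt − x² = 0, so t = (√(D² + v²x²) − D)/v².
√(D² + v²x²) = √(0.435² + 1.54² × 177²) = 272.6; v² = 2.3716.
t = (272.6 − 0.435)/2.3716 = 115 days (vs. the pure-advection estimate x/v = 115 d).

115 days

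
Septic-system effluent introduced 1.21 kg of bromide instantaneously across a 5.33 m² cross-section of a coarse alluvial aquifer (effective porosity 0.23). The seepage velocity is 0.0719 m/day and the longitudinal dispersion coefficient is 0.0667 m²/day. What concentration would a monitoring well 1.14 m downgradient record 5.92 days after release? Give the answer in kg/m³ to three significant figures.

For an instantaneous plane source, C(x,t) = M/(n_e·A·√(4πDt)) · exp(−(x−vt)²/(4Dt)), with n_e·A the pore (flow) area.
Plume center vt = 0.0719 × 5.92 = 0.425648 m, so the well at 1.14 m is 0.714352 m downgradient of the peak.
√(4πDt) = 2.228 m, giving peak height M/(n_e·A·√(4πDt)) = 1.21/(0.23 × 5.33 × 2.228) = 0.4430 kg/m³.
(x−vt)²/(4Dt) = (0.714352)²/(4 × 0.0667 × 5.92) = 0.3231; exp(−0.3231) = 0.7239.
C = 0.4430 × 0.7239 = 0.321 kg/m³.

0.321 kg/m³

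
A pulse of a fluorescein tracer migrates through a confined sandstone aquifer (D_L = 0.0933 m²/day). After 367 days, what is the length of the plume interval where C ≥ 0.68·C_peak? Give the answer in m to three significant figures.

The plume is Gaussian with σ = √(2Dt) = √(2 × 0.0933 × 367) = 8.275 m.
C/C_peak = exp(−Δx²/(2σ²)) = 0.68 ⇒ Δx = σ·√(−2 ln 0.68) = 8.275 × 0.8783 = 7.268 m.
Width = 2Δx = 14.5 m.

14.5 m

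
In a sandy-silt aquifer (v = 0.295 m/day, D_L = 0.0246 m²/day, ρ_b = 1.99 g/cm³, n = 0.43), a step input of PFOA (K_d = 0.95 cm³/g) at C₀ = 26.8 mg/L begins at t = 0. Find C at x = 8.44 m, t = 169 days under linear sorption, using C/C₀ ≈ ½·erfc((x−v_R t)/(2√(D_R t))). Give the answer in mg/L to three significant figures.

19.8 mg/L

Retardation factor R = 1 + ρ_b·K_d/n = 1 + 1.99 × 0.95/0.43 = 5.397.
Sorption retards both mechanisms: v_R = v/R = 0.05466 m/day, D_R = D/R = 0.004558 m²/day.
v_R·t = 0.05466 × 169 = 9.23754 m; 2√(D_R t) = 1.755 m; argument = (8.44 − 9.23754)/1.755 = -0.4544.
C = C₀ × ½·erfc(-0.4544) = 26.8 × 0.7398 = 19.8 mg/L.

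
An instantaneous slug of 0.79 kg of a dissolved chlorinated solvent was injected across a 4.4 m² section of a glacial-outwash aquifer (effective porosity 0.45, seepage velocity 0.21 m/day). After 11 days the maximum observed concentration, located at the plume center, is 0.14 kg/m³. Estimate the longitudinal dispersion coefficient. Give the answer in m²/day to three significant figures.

At the plume center C_max = M/(n_e·A·√(4πDt)), so D = M²/(4πt·(n_e·A·C_max)²).
n_e·A·C_max = 0.45 × 4.4 × 0.14 = 0.2772 kg/m.
D = 0.79²/(4π × 11 × 0.2772²) = 0.0588 m²/day.

0.0588 m²/day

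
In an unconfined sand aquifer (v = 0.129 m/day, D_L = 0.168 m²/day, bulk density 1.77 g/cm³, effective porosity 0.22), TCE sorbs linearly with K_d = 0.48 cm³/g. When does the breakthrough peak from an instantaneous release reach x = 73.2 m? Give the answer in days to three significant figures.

2710 days

Retardation factor R = 1 + ρ_b·K_d/n = 1 + 1.77 × 0.48/0.22 = 4.862.
Sorption retards both mechanisms: v_R = v/R = 0.02653 m/day, D_R = D/R = 0.03455 m²/day.
Peak time from v_R²t² + 2D_R t − x² = 0: t = (√(D_R² + v_R²x²) − D_R)/v_R².
√(D_R² + v_R²x²) = √(0.03455² + 0.02653² × 73.2²) = 1.942; v_R² = 0.0007038.
t = (1.942 − 0.03455)/0.0007038 = 2710 days.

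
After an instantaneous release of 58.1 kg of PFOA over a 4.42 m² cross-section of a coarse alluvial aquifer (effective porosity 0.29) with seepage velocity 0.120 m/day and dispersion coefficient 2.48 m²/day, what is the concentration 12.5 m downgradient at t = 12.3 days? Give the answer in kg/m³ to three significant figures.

For an instantaneous plane source, C(x,t) = M/(n_e·A·√(4πDt)) · exp(−(x−vt)²/(4Dt)), with n_e·A the pore (flow) area.
Plume center vt = 0.120 × 12.3 = 1.476 m, so the well at 12.5 m is 11.024 m downgradient of the peak.
√(4πDt) = 19.58 m, giving peak height M/(n_e·A·√(4πDt)) = 58.1/(0.29 × 4.42 × 19.58) = 2.315 kg/m³.
(x−vt)²/(4Dt) = (11.024)²/(4 × 2.48 × 12.3) = 0.9960; exp(−0.9960) = 0.3694.
C = 2.315 × 0.3694 = 0.855 kg/m³.

0.855 kg/m³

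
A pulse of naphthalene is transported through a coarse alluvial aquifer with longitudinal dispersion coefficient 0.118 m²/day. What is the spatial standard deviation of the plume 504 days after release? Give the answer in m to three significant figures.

Dispersive spreading gives a Gaussian with σ² = 2Dt; advection only shifts the center.
σ = √(2 × 0.118 × 504) = 10.9 m.

10.9 m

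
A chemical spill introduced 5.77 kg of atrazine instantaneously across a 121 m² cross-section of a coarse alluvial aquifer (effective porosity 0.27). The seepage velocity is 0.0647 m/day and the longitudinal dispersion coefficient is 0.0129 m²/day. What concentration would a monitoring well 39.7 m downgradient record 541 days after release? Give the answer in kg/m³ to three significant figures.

For an instantaneous plane source, C(x,t) = M/(n_e·A·√(4πDt)) · exp(−(x−vt)²/(4Dt)), with n_e·A the pore (flow) area.
Plume center vt = 0.0647 × 541 = 35.0027 m, so the well at 39.7 m is 4.6973 m downgradient of the peak.
√(4πDt) = 9.365 m, giving peak height M/(n_e·A·√(4πDt)) = 5.77/(0.27 × 121 × 9.365) = 0.01886 kg/m³.
(x−vt)²/(4Dt) = (4.6973)²/(4 × 0.0129 × 541) = 0.7904; exp(−0.7904) = 0.4537.
C = 0.01886 × 0.4537 = 0.00856 kg/m³.

0.00856 kg/m³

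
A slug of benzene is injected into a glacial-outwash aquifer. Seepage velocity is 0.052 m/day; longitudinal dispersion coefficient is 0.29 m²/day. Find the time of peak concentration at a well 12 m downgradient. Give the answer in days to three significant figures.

For the 1D instantaneous-source solution, setting ∂C/∂t = 0 at fixed x gives v²t² + 2Dt − x² = 0, so t = (√(D² + v²x²) − D)/v².
√(D² + v²x²) = √(0.29² + 0.052² × 12²) = 0.6881; v² = 0.002704.
t = (0.6881 − 0.29)/0.002704 = 147 days (vs. the pure-advection estimate x/v = 231 d).

147 days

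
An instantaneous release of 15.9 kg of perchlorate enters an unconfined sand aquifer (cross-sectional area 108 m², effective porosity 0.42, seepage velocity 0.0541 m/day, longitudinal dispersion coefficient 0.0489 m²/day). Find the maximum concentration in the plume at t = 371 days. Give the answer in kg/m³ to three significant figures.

The peak of an instantaneous 1D plume sits at x = vt; there the Gaussian factor is 1 and C_max = M/(n_e·A·√(4πDt)), where n_e·A is the pore area the mass is dissolved in.
√(4πDt) = √(4π × 0.0489 × 371) = 15.10 m, so C_max = 15.9/(0.42 × 108 × 15.10) = 0.0232 kg/m³.

0.0232 kg/m³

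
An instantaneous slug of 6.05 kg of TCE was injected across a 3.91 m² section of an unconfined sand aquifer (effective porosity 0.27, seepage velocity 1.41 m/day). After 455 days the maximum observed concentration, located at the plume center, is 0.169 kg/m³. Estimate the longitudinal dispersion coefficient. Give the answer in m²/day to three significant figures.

At the plume center C_max = M/(n_e·A·√(4πDt)), so D = M²/(4πt·(n_e·A·C_max)²).
n_e·A·C_max = 0.27 × 3.91 × 0.169 = 0.1784 kg/m.
D = 6.05²/(4π × 455 × 0.1784²) = 0.201 m²/day.

0.201 m²/day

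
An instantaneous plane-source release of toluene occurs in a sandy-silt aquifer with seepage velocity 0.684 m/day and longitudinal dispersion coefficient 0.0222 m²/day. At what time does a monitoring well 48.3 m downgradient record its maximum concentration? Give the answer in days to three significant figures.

70.6 days

For the 1D instantaneous-source solution, setting ∂C/∂t = 0 at fixed x gives v²t² + 2Dt − x² = 0, so t = (√(D² + v²x²) − D)/v².
√(D² + v²x²) = √(0.0222² + 0.684² × 48.3²) = 33.04; v² = 0.467856.
t = (33.04 − 0.0222)/0.467856 = 70.6 days (vs. the pure-advection estimate x/v = 70.6 d).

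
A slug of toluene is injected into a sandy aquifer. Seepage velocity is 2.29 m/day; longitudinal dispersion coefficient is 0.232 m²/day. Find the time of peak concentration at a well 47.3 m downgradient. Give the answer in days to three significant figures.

For the 1D instantaneous-source solution, setting ∂C/∂t = 0 at fixed x gives v²t² + 2Dt − x² = 0, so t = (√(D² + v²x²) − D)/v².
√(D² + v²x²) = √(0.232² + 2.29² × 47.3²) = 108.3; v² = 5.2441.
t = (108.3 − 0.232)/5.2441 = 20.6 days (vs. the pure-advection estimate x/v = 20.7 d).

20.6 days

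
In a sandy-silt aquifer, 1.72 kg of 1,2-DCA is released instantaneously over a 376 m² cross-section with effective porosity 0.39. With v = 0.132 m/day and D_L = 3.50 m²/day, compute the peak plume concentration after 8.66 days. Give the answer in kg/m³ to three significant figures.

0.000601 kg/m³

The peak of an instantaneous 1D plume sits at x = vt; there the Gaussian factor is 1 and C_max = M/(n_e·A·√(4πDt)), where n_e·A is the pore area the mass is dissolved in.
√(4πDt) = √(4π × 3.50 × 8.66) = 19.52 m, so C_max = 1.72/(0.39 × 376 × 19.52) = 0.000601 kg/m³.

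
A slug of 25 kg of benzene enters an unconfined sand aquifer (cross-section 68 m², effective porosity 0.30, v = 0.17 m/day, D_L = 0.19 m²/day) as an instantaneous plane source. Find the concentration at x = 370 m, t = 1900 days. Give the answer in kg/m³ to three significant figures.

0.00394 kg/m³

For an instantaneous plane source, C(x,t) = M/(n_e·A·√(4πDt)) · exp(−(x−vt)²/(4Dt)), with n_e·A the pore (flow) area.
Plume center vt = 0.17 × 1900 = 323 m, so the well at 370 m is 47 m downgradient of the peak.
√(4πDt) = 67.35 m, giving peak height M/(n_e·A·√(4πDt)) = 25/(0.30 × 68 × 67.35) = 0.01820 kg/m³.
(x−vt)²/(4Dt) = (47)²/(4 × 0.19 × 1900) = 1.530; exp(−1.530) = 0.2165.
C = 0.01820 × 0.2165 = 0.00394 kg/m³.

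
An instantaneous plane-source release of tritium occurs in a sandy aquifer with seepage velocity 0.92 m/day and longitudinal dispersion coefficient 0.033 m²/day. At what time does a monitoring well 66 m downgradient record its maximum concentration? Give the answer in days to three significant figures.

For the 1D instantaneous-source solution, setting ∂C/∂t = 0 at fixed x gives v²t² + 2Dt − x² = 0, so t = (√(D² + v²x²) − D)/v².
√(D² + v²x²) = √(0.033² + 0.92² × 66²) = 60.72; v² = 0.8464.
t = (60.72 − 0.033)/0.8464 = 71.7 days (vs. the pure-advection estimate x/v = 71.7 d).

71.7 days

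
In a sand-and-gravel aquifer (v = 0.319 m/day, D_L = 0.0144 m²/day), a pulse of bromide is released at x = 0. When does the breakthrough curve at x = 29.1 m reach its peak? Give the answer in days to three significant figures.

91.1 days

For the 1D instantaneous-source solution, setting ∂C/∂t = 0 at fixed x gives v²t² + 2Dt − x² = 0, so t = (√(D² + v²x²) − D)/v².
√(D² + v²x²) = √(0.0144² + 0.319² × 29.1²) = 9.283; v² = 0.101761.
t = (9.283 − 0.0144)/0.101761 = 91.1 days (vs. the pure-advection estimate x/v = 91.2 d).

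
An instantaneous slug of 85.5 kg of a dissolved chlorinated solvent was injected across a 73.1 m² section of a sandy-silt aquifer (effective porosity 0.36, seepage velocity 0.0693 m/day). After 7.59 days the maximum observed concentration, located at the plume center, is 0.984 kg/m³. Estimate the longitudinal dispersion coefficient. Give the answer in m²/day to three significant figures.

At the plume center C_max = M/(n_e·A·√(4πDt)), so D = M²/(4πt·(n_e·A·C_max)²).
n_e·A·C_max = 0.36 × 73.1 × 0.984 = 25.89 kg/m.
D = 85.5²/(4π × 7.59 × 25.89²) = 0.114 m²/day.

0.114 m²/day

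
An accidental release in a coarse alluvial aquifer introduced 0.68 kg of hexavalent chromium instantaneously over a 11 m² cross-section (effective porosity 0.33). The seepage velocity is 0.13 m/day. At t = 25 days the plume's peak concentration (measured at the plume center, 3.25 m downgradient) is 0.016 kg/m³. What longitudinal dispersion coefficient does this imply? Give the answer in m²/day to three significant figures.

0.436 m²/day

At the plume center C_max = M/(n_e·A·√(4πDt)), so D = M²/(4πt·(n_e·A·C_max)²).
n_e·A·C_max = 0.33 × 11 × 0.016 = 0.05808 kg/m.
D = 0.68²/(4π × 25 × 0.05808²) = 0.436 m²/day.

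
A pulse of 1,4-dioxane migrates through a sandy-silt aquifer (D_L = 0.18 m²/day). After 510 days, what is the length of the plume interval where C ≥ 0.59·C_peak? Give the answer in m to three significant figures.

27.8 m

The plume is Gaussian with σ = √(2Dt) = √(2 × 0.18 × 510) = 13.55 m.
C/C_peak = exp(−Δx²/(2σ²)) = 0.59 ⇒ Δx = σ·√(−2 ln 0.59) = 13.55 × 1.027 = 13.92 m.
Width = 2Δx = 27.8 m.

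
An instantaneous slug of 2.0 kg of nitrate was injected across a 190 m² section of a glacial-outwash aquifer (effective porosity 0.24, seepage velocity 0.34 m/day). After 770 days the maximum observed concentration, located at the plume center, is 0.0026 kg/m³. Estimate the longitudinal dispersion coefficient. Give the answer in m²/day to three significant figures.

At the plume center C_max = M/(n_e·A·√(4πDt)), so D = M²/(4πt·(n_e·A·C_max)²).
n_e·A·C_max = 0.24 × 190 × 0.0026 = 0.1186 kg/m.
D = 2.0²/(4π × 770 × 0.1186²) = 0.0294 m²/day.

0.0294 m²/day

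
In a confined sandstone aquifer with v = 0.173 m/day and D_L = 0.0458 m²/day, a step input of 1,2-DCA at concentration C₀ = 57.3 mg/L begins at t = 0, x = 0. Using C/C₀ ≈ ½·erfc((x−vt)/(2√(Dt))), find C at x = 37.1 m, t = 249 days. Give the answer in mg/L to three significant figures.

51.3 mg/L

For a continuous step input, C/C₀ ≈ ½·erfc((x−vt)/(2√(Dt))).
vt = 0.173 × 249 = 43.077 m and 2√(Dt) = 2√(0.0458 × 249) = 6.754 m.
Argument (x−vt)/(2√(Dt)) = (37.1 − 43.077)/6.754 = -0.8850; ½·erfc(-0.8850) = 0.8946.
C = 57.3 × 0.8946 = 51.3 mg/L.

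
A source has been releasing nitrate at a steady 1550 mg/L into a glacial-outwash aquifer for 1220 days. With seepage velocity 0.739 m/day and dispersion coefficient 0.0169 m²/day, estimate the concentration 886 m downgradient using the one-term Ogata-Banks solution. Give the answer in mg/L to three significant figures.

For a continuous step input, C/C₀ ≈ ½·erfc((x−vt)/(2√(Dt))).
vt = 0.739 × 1220 = 901.58 m and 2√(Dt) = 2√(0.0169 × 1220) = 9.081 m.
Argument (x−vt)/(2√(Dt)) = (886 − 901.58)/9.081 = -1.716; ½·erfc(-1.716) = 0.9924.
C = 1550 × 0.9924 = 1540 mg/L.

1540 mg/L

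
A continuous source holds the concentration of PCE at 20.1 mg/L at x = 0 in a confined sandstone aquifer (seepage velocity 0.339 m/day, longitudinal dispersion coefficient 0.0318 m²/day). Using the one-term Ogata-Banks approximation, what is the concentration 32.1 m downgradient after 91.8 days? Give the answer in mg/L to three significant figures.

For a continuous step input, C/C₀ ≈ ½·erfc((x−vt)/(2√(Dt))).
vt = 0.339 × 91.8 = 31.1202 m and 2√(Dt) = 2√(0.0318 × 91.8) = 3.417 m.
Argument (x−vt)/(2√(Dt)) = (32.1 − 31.1202)/3.417 = 0.2867; ½·erfc(0.2867) = 0.3426.
C = 20.1 × 0.3426 = 6.89 mg/L.

6.89 mg/L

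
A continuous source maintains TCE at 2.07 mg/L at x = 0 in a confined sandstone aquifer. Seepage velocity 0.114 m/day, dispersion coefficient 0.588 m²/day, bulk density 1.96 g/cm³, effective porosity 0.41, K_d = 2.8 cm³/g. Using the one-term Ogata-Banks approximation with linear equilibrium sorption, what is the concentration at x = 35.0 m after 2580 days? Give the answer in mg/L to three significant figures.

0.327 mg/L

Retardation factor R = 1 + ρ_b·K_d/n = 1 + 1.96 × 2.8/0.41 = 14.39.
Sorption retards both mechanisms: v_R = v/R = 0.007922 m/day, D_R = D/R = 0.04086 m²/day.
v_R·t = 0.007922 × 2580 = 20.43876 m; 2√(D_R t) = 20.53 m; argument = (35.0 − 20.43876)/20.53 = 0.7093.
C = C₀ × ½·erfc(0.7093) = 2.07 × 0.1579 = 0.327 mg/L.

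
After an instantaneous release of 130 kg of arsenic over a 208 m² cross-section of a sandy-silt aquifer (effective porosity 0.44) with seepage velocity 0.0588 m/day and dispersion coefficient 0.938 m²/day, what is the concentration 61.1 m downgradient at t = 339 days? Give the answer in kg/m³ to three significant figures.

0.00593 kg/m³

For an instantaneous plane source, C(x,t) = M/(n_e·A·√(4πDt)) · exp(−(x−vt)²/(4Dt)), with n_e·A the pore (flow) area.
Plume center vt = 0.0588 × 339 = 19.9332 m, so the well at 61.1 m is 41.1668 m downgradient of the peak.
√(4πDt) = 63.21 m, giving peak height M/(n_e·A·√(4πDt)) = 130/(0.44 × 208 × 63.21) = 0.02247 kg/m³.
(x−vt)²/(4Dt) = (41.1668)²/(4 × 0.938 × 339) = 1.332; exp(−1.332) = 0.2639.
C = 0.02247 × 0.2639 = 0.00593 kg/m³.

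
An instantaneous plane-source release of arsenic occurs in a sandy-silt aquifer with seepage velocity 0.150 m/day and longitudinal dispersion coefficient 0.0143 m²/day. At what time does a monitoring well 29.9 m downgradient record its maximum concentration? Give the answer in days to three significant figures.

199 days

For the 1D instantaneous-source solution, setting ∂C/∂t = 0 at fixed x gives v²t² + 2Dt − x² = 0, so t = (√(D² + v²x²) − D)/v².
√(D² + v²x²) = √(0.0143² + 0.150² × 29.9²) = 4.485; v² = 0.0225.
t = (4.485 − 0.0143)/0.0225 = 199 days (vs. the pure-advection estimate x/v = 199 d).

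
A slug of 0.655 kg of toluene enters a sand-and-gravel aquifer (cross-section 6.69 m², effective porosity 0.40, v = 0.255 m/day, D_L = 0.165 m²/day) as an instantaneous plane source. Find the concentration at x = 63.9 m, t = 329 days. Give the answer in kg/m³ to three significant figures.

For an instantaneous plane source, C(x,t) = M/(n_e·A·√(4πDt)) · exp(−(x−vt)²/(4Dt)), with n_e·A the pore (flow) area.
Plume center vt = 0.255 × 329 = 83.895 m, so the well at 63.9 m is 19.995 m upgradient of the peak.
√(4πDt) = 26.12 m, giving peak height M/(n_e·A·√(4πDt)) = 0.655/(0.40 × 6.69 × 26.12) = 0.009371 kg/m³.
(x−vt)²/(4Dt) = (-19.995)²/(4 × 0.165 × 329) = 1.841; exp(−1.841) = 0.1587.
C = 0.009371 × 0.1587 = 0.00149 kg/m³.

0.00149 kg/m³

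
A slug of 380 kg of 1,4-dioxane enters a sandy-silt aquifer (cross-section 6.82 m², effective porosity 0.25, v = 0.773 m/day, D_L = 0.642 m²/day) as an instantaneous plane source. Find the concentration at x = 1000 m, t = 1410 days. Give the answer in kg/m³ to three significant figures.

For an instantaneous plane source, C(x,t) = M/(n_e·A·√(4πDt)) · exp(−(x−vt)²/(4Dt)), with n_e·A the pore (flow) area.
Plume center vt = 0.773 × 1410 = 1089.93 m, so the well at 1000 m is 89.93 m upgradient of the peak.
√(4πDt) = 106.7 m, giving peak height M/(n_e·A·√(4πDt)) = 380/(0.25 × 6.82 × 106.7) = 2.089 kg/m³.
(x−vt)²/(4Dt) = (-89.93)²/(4 × 0.642 × 1410) = 2.234; exp(−2.234) = 0.1071.
C = 2.089 × 0.1071 = 0.224 kg/m³.

0.224 kg/m³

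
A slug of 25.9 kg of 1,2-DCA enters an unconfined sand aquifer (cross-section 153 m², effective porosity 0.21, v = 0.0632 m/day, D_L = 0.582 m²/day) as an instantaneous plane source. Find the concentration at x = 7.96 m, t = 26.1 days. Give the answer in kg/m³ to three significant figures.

0.0303 kg/m³

For an instantaneous plane source, C(x,t) = M/(n_e·A·√(4πDt)) · exp(−(x−vt)²/(4Dt)), with n_e·A the pore (flow) area.
Plume center vt = 0.0632 × 26.1 = 1.64952 m, so the well at 7.96 m is 6.31048 m downgradient of the peak.
√(4πDt) = 13.82 m, giving peak height M/(n_e·A·√(4πDt)) = 25.9/(0.21 × 153 × 13.82) = 0.05833 kg/m³.
(x−vt)²/(4Dt) = (6.31048)²/(4 × 0.582 × 26.1) = 0.6554; exp(−0.6554) = 0.5192.
C = 0.05833 × 0.5192 = 0.0303 kg/m³.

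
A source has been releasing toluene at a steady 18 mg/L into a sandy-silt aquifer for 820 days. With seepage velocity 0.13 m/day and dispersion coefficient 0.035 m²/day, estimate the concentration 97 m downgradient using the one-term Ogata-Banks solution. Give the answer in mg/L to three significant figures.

16.2 mg/L

For a continuous step input, C/C₀ ≈ ½·erfc((x−vt)/(2√(Dt))).
vt = 0.13 × 820 = 106.6 m and 2√(Dt) = 2√(0.035 × 820) = 10.71 m.
Argument (x−vt)/(2√(Dt)) = (97 − 106.6)/10.71 = -0.8964; ½·erfc(-0.8964) = 0.8975.
C = 18 × 0.8975 = 16.2 mg/L.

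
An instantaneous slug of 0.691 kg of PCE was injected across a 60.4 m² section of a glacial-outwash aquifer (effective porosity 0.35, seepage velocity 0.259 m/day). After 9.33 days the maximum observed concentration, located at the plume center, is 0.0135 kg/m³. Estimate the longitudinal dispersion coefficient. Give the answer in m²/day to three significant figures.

0.0500 m²/day

At the plume center C_max = M/(n_e·A·√(4πDt)), so D = M²/(4πt·(n_e·A·C_max)²).
n_e·A·C_max = 0.35 × 60.4 × 0.0135 = 0.2854 kg/m.
D = 0.691²/(4π × 9.33 × 0.2854²) = 0.0500 m²/day.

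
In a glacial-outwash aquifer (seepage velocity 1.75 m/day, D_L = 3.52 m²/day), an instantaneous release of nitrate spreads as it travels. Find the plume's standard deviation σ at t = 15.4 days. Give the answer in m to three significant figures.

Dispersive spreading gives a Gaussian with σ² = 2Dt; advection only shifts the center.
σ = √(2 × 3.52 × 15.4) = 10.4 m.

10.4 m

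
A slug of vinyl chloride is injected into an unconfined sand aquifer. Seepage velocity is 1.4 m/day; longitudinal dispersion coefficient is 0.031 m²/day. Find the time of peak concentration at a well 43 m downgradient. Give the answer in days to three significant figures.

For the 1D instantaneous-source solution, setting ∂C/∂t = 0 at fixed x gives v²t² + 2Dt − x² = 0, so t = (√(D² + v²x²) − D)/v².
√(D² + v²x²) = √(0.031² + 1.4² × 43²) = 60.20; v² = 1.96.
t = (60.20 − 0.031)/1.96 = 30.7 days (vs. the pure-advection estimate x/v = 30.7 d).

30.7 days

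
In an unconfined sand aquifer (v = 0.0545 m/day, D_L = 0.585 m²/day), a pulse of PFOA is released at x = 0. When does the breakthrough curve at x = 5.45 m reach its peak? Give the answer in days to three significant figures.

For the 1D instantaneous-source solution, setting ∂C/∂t = 0 at fixed x gives v²t² + 2Dt − x² = 0, so t = (√(D² + v²x²) − D)/v².
√(D² + v²x²) = √(0.585² + 0.0545² × 5.45²) = 0.6561; v² = 0.00297025.
t = (0.6561 − 0.585)/0.00297025 = 23.9 days (vs. the pure-advection estimate x/v = 100 d).

23.9 days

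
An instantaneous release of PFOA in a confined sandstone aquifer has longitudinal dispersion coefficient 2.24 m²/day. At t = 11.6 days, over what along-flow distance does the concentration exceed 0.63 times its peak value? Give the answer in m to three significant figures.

13.9 m

The plume is Gaussian with σ = √(2Dt) = √(2 × 2.24 × 11.6) = 7.209 m.
C/C_peak = exp(−Δx²/(2σ²)) = 0.63 ⇒ Δx = σ·√(−2 ln 0.63) = 7.209 × 0.9613 = 6.930 m.
Width = 2Δx = 13.9 m.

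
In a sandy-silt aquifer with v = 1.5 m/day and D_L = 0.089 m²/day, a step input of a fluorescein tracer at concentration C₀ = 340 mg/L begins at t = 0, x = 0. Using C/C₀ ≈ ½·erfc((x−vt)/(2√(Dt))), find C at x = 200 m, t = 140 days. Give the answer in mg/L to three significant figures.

332 mg/L

For a continuous step input, C/C₀ ≈ ½·erfc((x−vt)/(2√(Dt))).
vt = 1.5 × 140 = 210 m and 2√(Dt) = 2√(0.089 × 140) = 7.060 m.
Argument (x−vt)/(2√(Dt)) = (200 − 210)/7.060 = -1.416; ½·erfc(-1.416) = 0.9774.
C = 340 × 0.9774 = 332 mg/L.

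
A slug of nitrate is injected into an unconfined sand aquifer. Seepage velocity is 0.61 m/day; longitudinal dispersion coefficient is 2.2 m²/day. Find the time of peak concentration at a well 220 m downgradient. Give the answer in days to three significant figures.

355 days

For the 1D instantaneous-source solution, setting ∂C/∂t = 0 at fixed x gives v²t² + 2Dt − x² = 0, so t = (√(D² + v²x²) − D)/v².
√(D² + v²x²) = √(2.2² + 0.61² × 220²) = 134.2; v² = 0.3721.
t = (134.2 − 2.2)/0.3721 = 355 days (vs. the pure-advection estimate x/v = 361 d).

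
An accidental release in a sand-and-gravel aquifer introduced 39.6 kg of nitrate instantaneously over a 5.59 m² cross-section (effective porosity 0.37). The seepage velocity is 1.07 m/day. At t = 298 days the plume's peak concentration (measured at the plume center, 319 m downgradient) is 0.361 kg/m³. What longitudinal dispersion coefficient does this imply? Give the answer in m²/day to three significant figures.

At the plume center C_max = M/(n_e·A·√(4πDt)), so D = M²/(4πt·(n_e·A·C_max)²).
n_e·A·C_max = 0.37 × 5.59 × 0.361 = 0.7467 kg/m.
D = 39.6²/(4π × 298 × 0.7467²) = 0.751 m²/day.

0.751 m²/day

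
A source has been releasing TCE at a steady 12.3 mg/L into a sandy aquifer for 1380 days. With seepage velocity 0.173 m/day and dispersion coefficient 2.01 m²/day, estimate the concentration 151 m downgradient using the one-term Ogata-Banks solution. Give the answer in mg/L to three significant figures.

For a continuous step input, C/C₀ ≈ ½·erfc((x−vt)/(2√(Dt))).
vt = 0.173 × 1380 = 238.74 m and 2√(Dt) = 2√(2.01 × 1380) = 105.3 m.
Argument (x−vt)/(2√(Dt)) = (151 − 238.74)/105.3 = -0.8332; ½·erfc(-0.8332) = 0.8807.
C = 12.3 × 0.8807 = 10.8 mg/L.

10.8 mg/L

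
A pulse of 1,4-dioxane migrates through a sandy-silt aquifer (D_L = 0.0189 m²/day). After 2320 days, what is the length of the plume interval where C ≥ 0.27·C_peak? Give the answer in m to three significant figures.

30.3 m

The plume is Gaussian with σ = √(2Dt) = √(2 × 0.0189 × 2320) = 9.365 m.
C/C_peak = exp(−Δx²/(2σ²)) = 0.27 ⇒ Δx = σ·√(−2 ln 0.27) = 9.365 × 1.618 = 15.15 m.
Width = 2Δx = 30.3 m.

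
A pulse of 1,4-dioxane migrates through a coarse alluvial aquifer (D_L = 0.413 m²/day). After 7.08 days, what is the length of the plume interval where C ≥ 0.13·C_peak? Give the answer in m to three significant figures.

The plume is Gaussian with σ = √(2Dt) = √(2 × 0.413 × 7.08) = 2.418 m.
C/C_peak = exp(−Δx²/(2σ²)) = 0.13 ⇒ Δx = σ·√(−2 ln 0.13) = 2.418 × 2.020 = 4.884 m.
Width = 2Δx = 9.77 m.

9.77 m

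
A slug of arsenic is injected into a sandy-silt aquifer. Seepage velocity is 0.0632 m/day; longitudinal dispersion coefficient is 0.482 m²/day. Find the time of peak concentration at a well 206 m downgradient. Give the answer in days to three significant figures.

3140 days

For the 1D instantaneous-source solution, setting ∂C/∂t = 0 at fixed x gives v²t² + 2Dt − x² = 0, so t = (√(D² + v²x²) − D)/v².
√(D² + v²x²) = √(0.482² + 0.0632² × 206²) = 13.03; v² = 0.00399424.
t = (13.03 − 0.482)/0.00399424 = 3140 days (vs. the pure-advection estimate x/v = 3260 d).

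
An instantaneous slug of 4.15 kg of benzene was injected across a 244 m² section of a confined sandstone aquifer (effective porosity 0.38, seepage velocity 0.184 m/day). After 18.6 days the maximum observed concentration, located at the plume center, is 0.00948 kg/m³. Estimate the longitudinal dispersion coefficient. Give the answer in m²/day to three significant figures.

0.0954 m²/day

At the plume center C_max = M/(n_e·A·√(4πDt)), so D = M²/(4πt·(n_e·A·C_max)²).
n_e·A·C_max = 0.38 × 244 × 0.00948 = 0.8790 kg/m.
D = 4.15²/(4π × 18.6 × 0.8790²) = 0.0954 m²/day.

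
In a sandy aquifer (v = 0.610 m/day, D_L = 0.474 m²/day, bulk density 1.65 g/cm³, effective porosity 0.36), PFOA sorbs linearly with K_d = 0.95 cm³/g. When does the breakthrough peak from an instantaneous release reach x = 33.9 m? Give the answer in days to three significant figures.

Retardation factor R = 1 + ρ_b·K_d/n = 1 + 1.65 × 0.95/0.36 = 5.354.
Sorption retards both mechanisms: v_R = v/R = 0.1139 m/day, D_R = D/R = 0.08853 m²/day.
Peak time from v_R²t² + 2D_R t − x² = 0: t = (√(D_R² + v_R²x²) − D_R)/v_R².
√(D_R² + v_R²x²) = √(0.08853² + 0.1139² × 33.9²) = 3.862; v_R² = 0.01297.
t = (3.862 − 0.08853)/0.01297 = 291 days.

291 days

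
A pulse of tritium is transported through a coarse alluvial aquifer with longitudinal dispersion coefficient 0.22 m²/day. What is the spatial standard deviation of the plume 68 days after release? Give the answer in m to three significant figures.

Dispersive spreading gives a Gaussian with σ² = 2Dt; advection only shifts the center.
σ = √(2 × 0.22 × 68) = 5.47 m.

5.47 m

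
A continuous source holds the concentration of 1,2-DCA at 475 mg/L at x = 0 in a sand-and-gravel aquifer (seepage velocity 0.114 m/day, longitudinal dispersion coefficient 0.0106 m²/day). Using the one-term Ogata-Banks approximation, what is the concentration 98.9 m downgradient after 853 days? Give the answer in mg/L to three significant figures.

For a continuous step input, C/C₀ ≈ ½·erfc((x−vt)/(2√(Dt))).
vt = 0.114 × 853 = 97.242 m and 2√(Dt) = 2√(0.0106 × 853) = 6.014 m.
Argument (x−vt)/(2√(Dt)) = (98.9 − 97.242)/6.014 = 0.2757; ½·erfc(0.2757) = 0.3483.
C = 475 × 0.3483 = 165 mg/L.

165 mg/L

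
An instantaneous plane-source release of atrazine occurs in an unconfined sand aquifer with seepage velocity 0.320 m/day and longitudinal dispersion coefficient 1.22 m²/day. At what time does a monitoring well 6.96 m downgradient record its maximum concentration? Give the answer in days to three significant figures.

For the 1D instantaneous-source solution, setting ∂C/∂t = 0 at fixed x gives v²t² + 2Dt − x² = 0, so t = (√(D² + v²x²) − D)/v².
√(D² + v²x²) = √(1.22² + 0.320² × 6.96²) = 2.539; v² = 0.1024.
t = (2.539 − 1.22)/0.1024 = 12.9 days (vs. the pure-advection estimate x/v = 21.8 d).

12.9 days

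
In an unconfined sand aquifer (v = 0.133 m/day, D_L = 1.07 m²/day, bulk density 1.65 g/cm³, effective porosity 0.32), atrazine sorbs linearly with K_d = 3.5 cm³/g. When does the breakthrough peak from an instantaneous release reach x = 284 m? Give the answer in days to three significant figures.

Retardation factor R = 1 + ρ_b·K_d/n = 1 + 1.65 × 3.5/0.32 = 19.05.
Sorption retards both mechanisms: v_R = v/R = 0.006982 m/day, D_R = D/R = 0.05617 m²/day.
Peak time from v_R²t² + 2D_R t − x² = 0: t = (√(D_R² + v_R²x²) − D_R)/v_R².
√(D_R² + v_R²x²) = √(0.05617² + 0.006982² × 284²) = 1.984; v_R² = 4.875e-05.
t = (1.984 − 0.05617)/4.875e-05 = 39500 days.

39500 days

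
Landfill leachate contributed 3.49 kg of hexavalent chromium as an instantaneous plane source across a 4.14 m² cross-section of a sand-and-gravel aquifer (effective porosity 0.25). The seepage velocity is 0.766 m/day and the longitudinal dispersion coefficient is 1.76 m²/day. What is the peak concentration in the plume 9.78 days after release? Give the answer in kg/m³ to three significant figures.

0.229 kg/m³

The peak of an instantaneous 1D plume sits at x = vt; there the Gaussian factor is 1 and C_max = M/(n_e·A·√(4πDt)), where n_e·A is the pore area the mass is dissolved in.
√(4πDt) = √(4π × 1.76 × 9.78) = 14.71 m, so C_max = 3.49/(0.25 × 4.14 × 14.71) = 0.229 kg/m³.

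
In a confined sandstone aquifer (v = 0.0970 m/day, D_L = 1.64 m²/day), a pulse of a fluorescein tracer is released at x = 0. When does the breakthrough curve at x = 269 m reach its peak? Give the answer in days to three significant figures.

For the 1D instantaneous-source solution, setting ∂C/∂t = 0 at fixed x gives v²t² + 2Dt − x² = 0, so t = (√(D² + v²x²) − D)/v².
√(D² + v²x²) = √(1.64² + 0.0970² × 269²) = 26.14; v² = 0.009409.
t = (26.14 − 1.64)/0.009409 = 2600 days (vs. the pure-advection estimate x/v = 2770 d).

2600 days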